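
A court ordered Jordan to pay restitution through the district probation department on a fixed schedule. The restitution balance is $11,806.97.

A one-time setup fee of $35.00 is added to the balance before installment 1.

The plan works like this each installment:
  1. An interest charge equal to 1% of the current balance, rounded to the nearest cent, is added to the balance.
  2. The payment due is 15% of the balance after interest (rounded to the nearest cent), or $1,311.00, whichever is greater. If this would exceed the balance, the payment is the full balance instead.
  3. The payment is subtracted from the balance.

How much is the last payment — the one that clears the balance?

$1,199.48

Installment 1: $11,841.97 +$118.42 interest = $11,960.39; pay $1,794.06 → $10,166.33
Installment 2: $10,166.33 +$101.66 interest = $10,267.99; pay $1,540.20 → $8,727.79
Installment 3: $8,727.79 +$87.28 interest = $8,815.07; pay $1,322.26 → $7,492.81
Installment 4: $7,492.81 +$74.93 interest = $7,567.74; pay $1,311.00 → $6,256.74
Installment 5: $6,256.74 +$62.57 interest = $6,319.31; pay $1,311.00 → $5,008.31
Installment 6: $5,008.31 +$50.08 interest = $5,058.39; pay $1,311.00 → $3,747.39
Installment 7: $3,747.39 +$37.47 interest = $3,784.86; pay $1,311.00 → $2,473.86
Installment 8: $2,473.86 +$24.74 interest = $2,498.60; pay $1,311.00 → $1,187.60
Installment 9: $1,187.60 +$11.88 interest = $1,199.48; pay $1,199.48 → $0.00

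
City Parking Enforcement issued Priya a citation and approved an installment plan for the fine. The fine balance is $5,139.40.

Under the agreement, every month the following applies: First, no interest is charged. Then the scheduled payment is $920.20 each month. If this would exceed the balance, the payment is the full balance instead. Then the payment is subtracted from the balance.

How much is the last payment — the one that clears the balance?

# | Opening | Payment | End bal
1 | $5,139.40 | $920.20 | $4,219.20
2 | $4,219.20 | $920.20 | $3,299.00
3 | $3,299.00 | $920.20 | $2,378.80
4 | $2,378.80 | $920.20 | $1,458.60
5 | $1,458.60 | $920.20 | $538.40
6 | $538.40 | $538.40 | $0.00

$538.40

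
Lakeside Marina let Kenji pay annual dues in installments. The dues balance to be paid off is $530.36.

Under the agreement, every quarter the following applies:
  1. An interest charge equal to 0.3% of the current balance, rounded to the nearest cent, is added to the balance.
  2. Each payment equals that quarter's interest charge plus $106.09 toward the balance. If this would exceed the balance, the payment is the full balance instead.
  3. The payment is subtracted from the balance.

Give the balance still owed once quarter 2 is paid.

# | Opening | Interest | Payment | End bal
1 | $530.36 | $1.59 | $107.68 | $424.27
2 | $424.27 | $1.27 | $107.36 | $318.18

$318.18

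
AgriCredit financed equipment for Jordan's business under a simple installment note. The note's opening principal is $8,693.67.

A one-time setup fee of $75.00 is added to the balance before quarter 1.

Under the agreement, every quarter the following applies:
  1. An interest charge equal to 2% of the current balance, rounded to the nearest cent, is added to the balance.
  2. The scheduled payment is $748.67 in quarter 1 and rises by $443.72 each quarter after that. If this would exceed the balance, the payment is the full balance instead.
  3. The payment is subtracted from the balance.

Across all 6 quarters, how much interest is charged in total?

# | Opening | Interest | Payment | End bal
1 | $8,768.67 | $175.37 | $748.67 | $8,195.37
2 | $8,195.37 | $163.91 | $1,192.39 | $7,166.89
3 | $7,166.89 | $143.34 | $1,636.11 | $5,674.12
4 | $5,674.12 | $113.48 | $2,079.83 | $3,707.77
5 | $3,707.77 | $74.16 | $2,523.55 | $1,258.38
6 | $1,258.38 | $25.17 | $1,283.55 | $0.00
Total interest: $175.37 + $163.91 + $143.34 + $113.48 + $74.16 + $25.17 = $695.43

$695.43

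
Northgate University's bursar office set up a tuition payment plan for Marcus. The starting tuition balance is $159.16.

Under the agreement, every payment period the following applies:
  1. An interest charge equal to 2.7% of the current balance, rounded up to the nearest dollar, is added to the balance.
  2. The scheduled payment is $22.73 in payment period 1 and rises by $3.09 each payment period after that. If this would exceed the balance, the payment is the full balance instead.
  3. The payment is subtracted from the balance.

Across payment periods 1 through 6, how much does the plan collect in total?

$178.16

Payment period 1: $159.16 +$5.00 interest = $164.16; pay $22.73 → $141.43
Payment period 2: $141.43 +$4.00 interest = $145.43; pay $25.82 → $119.61
Payment period 3: $119.61 +$4.00 interest = $123.61; pay $28.91 → $94.70
Payment period 4: $94.70 +$3.00 interest = $97.70; pay $32.00 → $65.70
Payment period 5: $65.70 +$2.00 interest = $67.70; pay $35.09 → $32.61
Payment period 6: $32.61 +$1.00 interest = $33.61; pay $33.61 → $0.00
Total paid: $178.16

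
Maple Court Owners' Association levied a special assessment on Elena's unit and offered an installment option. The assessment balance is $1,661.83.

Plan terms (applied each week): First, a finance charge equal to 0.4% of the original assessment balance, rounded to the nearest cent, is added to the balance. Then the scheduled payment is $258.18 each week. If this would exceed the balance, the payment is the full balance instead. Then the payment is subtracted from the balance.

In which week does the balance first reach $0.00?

Week 1: $1,661.83 +$6.65 interest = $1,668.48; pay $258.18 → $1,410.30
Week 2: $1,410.30 +$6.65 interest = $1,416.95; pay $258.18 → $1,158.77
Week 3: $1,158.77 +$6.65 interest = $1,165.42; pay $258.18 → $907.24
Week 4: $907.24 +$6.65 interest = $913.89; pay $258.18 → $655.71
Week 5: $655.71 +$6.65 interest = $662.36; pay $258.18 → $404.18
Week 6: $404.18 +$6.65 interest = $410.83; pay $258.18 → $152.65
Week 7: $152.65 +$6.65 interest = $159.30; pay $159.30 → $0.00
Balance reaches $0.00 in week 7.

7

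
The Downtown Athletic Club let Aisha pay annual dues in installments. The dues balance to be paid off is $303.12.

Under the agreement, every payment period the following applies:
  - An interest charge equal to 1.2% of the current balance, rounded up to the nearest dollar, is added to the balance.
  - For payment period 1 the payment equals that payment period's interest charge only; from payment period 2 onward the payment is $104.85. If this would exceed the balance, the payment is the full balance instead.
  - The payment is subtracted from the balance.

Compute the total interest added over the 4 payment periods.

$13.00

# | Opening | Interest | Payment | End bal
1 | $303.12 | $4.00 | $4.00 | $303.12
2 | $303.12 | $4.00 | $104.85 | $202.27
3 | $202.27 | $3.00 | $104.85 | $100.42
4 | $100.42 | $2.00 | $102.42 | $0.00
Total interest: $4.00 + $4.00 + $3.00 + $2.00 = $13.00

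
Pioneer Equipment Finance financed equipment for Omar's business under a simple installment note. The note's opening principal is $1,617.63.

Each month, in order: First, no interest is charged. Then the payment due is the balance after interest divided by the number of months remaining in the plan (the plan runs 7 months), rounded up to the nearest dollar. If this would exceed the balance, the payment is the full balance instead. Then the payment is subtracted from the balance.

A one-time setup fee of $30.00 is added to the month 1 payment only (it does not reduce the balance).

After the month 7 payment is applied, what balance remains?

Month 1: $1,617.63 − $232.00 (+ $30.00 fee) → $1,385.63
Month 2: $1,385.63 − $231.00 → $1,154.63
Month 3: $1,154.63 − $231.00 → $923.63
Month 4: $923.63 − $231.00 → $692.63
Month 5: $692.63 − $231.00 → $461.63
Month 6: $461.63 − $231.00 → $230.63
Month 7: $230.63 − $230.63 → $0.00

$0.00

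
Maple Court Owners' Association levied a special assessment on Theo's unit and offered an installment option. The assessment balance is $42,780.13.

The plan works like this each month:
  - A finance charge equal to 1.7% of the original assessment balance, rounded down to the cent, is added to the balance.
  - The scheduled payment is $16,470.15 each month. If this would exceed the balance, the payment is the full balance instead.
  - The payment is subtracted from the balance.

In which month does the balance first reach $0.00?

3

Month 1: opening $42,780.13; interest $727.26 → $43,507.39; payment $16,470.15; balance $27,037.24
Month 2: opening $27,037.24; interest $727.26 → $27,764.50; payment $16,470.15; balance $11,294.35
Month 3: opening $11,294.35; interest $727.26 → $12,021.61; payment $12,021.61; balance $0.00
Balance reaches $0.00 in month 3.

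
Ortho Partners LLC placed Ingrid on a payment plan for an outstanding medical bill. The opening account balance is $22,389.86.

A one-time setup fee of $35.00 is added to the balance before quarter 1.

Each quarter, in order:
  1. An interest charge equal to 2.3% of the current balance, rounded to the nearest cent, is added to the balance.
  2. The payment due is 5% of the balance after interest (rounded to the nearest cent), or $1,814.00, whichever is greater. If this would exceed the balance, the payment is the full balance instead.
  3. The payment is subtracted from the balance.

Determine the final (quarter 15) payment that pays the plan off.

Quarter 1: $22,424.86 +$515.77 interest = $22,940.63; pay $1,814.00 → $21,126.63
Quarter 2: $21,126.63 +$485.91 interest = $21,612.54; pay $1,814.00 → $19,798.54
Quarter 3: $19,798.54 +$455.37 interest = $20,253.91; pay $1,814.00 → $18,439.91
Quarter 4: $18,439.91 +$424.12 interest = $18,864.03; pay $1,814.00 → $17,050.03
Quarter 5: $17,050.03 +$392.15 interest = $17,442.18; pay $1,814.00 → $15,628.18
Quarter 6: $15,628.18 +$359.45 interest = $15,987.63; pay $1,814.00 → $14,173.63
Quarter 7: $14,173.63 +$325.99 interest = $14,499.62; pay $1,814.00 → $12,685.62
Quarter 8: $12,685.62 +$291.77 interest = $12,977.39; pay $1,814.00 → $11,163.39
Quarter 9: $11,163.39 +$256.76 interest = $11,420.15; pay $1,814.00 → $9,606.15
Quarter 10: $9,606.15 +$220.94 interest = $9,827.09; pay $1,814.00 → $8,013.09
Quarter 11: $8,013.09 +$184.30 interest = $8,197.39; pay $1,814.00 → $6,383.39
Quarter 12: $6,383.39 +$146.82 interest = $6,530.21; pay $1,814.00 → $4,716.21
Quarter 13: $4,716.21 +$108.47 interest = $4,824.68; pay $1,814.00 → $3,010.68
Quarter 14: $3,010.68 +$69.25 interest = $3,079.93; pay $1,814.00 → $1,265.93
Quarter 15: $1,265.93 +$29.12 interest = $1,295.05; pay $1,295.05 → $0.00

$1,295.05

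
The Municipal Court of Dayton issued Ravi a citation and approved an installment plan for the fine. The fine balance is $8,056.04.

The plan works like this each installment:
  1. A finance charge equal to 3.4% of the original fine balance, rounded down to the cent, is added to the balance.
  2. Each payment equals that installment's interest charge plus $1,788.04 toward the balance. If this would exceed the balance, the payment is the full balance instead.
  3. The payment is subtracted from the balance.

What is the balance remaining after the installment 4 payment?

$903.88

# | Opening | Interest | Payment | End bal
1 | $8,056.04 | $273.90 | $2,061.94 | $6,268.00
2 | $6,268.00 | $273.90 | $2,061.94 | $4,479.96
3 | $4,479.96 | $273.90 | $2,061.94 | $2,691.92
4 | $2,691.92 | $273.90 | $2,061.94 | $903.88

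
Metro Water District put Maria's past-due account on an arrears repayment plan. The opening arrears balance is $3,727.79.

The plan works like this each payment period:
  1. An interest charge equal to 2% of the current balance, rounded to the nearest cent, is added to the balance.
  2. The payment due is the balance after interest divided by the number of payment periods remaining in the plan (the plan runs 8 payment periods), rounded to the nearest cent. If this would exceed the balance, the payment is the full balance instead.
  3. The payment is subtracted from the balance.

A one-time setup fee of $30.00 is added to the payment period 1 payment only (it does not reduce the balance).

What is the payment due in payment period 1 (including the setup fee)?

Payment period 1: opening $3,727.79; interest $74.56 → $3,802.35; payment $475.29 (+ $30.00 fee); balance $3,327.06

$505.29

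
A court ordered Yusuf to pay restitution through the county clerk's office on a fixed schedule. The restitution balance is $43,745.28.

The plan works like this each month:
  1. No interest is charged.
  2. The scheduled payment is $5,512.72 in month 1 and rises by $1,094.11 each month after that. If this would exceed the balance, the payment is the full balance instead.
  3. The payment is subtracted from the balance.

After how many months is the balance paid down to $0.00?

6

Month 1: opening $43,745.28; payment $5,512.72; balance $38,232.56
Month 2: opening $38,232.56; payment $6,606.83; balance $31,625.73
Month 3: opening $31,625.73; payment $7,700.94; balance $23,924.79
Month 4: opening $23,924.79; payment $8,795.05; balance $15,129.74
Month 5: opening $15,129.74; payment $9,889.16; balance $5,240.58
Month 6: opening $5,240.58; payment $5,240.58; balance $0.00
Balance reaches $0.00 in month 6.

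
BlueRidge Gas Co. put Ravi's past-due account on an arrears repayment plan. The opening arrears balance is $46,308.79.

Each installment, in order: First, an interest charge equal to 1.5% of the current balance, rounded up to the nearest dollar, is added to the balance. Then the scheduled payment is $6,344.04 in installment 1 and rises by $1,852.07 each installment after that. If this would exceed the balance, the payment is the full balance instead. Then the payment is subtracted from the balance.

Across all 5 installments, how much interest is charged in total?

Installment 1: opening $46,308.79; interest $695.00 → $47,003.79; payment $6,344.04; balance $40,659.75
Installment 2: opening $40,659.75; interest $610.00 → $41,269.75; payment $8,196.11; balance $33,073.64
Installment 3: opening $33,073.64; interest $497.00 → $33,570.64; payment $10,048.18; balance $23,522.46
Installment 4: opening $23,522.46; interest $353.00 → $23,875.46; payment $11,900.25; balance $11,975.21
Installment 5: opening $11,975.21; interest $180.00 → $12,155.21; payment $12,155.21; balance $0.00
Total interest: $695.00 + $610.00 + $497.00 + $353.00 + $180.00 = $2,335.00

$2,335.00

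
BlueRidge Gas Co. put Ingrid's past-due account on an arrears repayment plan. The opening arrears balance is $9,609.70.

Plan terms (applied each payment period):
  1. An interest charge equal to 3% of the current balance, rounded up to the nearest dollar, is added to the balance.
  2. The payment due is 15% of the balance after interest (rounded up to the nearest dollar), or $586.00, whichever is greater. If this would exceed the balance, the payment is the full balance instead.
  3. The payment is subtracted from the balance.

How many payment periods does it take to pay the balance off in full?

# | Opening | Interest | Payment | End bal
1 | $9,609.70 | $289.00 | $1,485.00 | $8,413.70
2 | $8,413.70 | $253.00 | $1,301.00 | $7,365.70
3 | $7,365.70 | $221.00 | $1,139.00 | $6,447.70
4 | $6,447.70 | $194.00 | $997.00 | $5,644.70
5 | $5,644.70 | $170.00 | $873.00 | $4,941.70
6 | $4,941.70 | $149.00 | $764.00 | $4,326.70
7 | $4,326.70 | $130.00 | $669.00 | $3,787.70
8 | $3,787.70 | $114.00 | $586.00 | $3,315.70
9 | $3,315.70 | $100.00 | $586.00 | $2,829.70
10 | $2,829.70 | $85.00 | $586.00 | $2,328.70
11 | $2,328.70 | $70.00 | $586.00 | $1,812.70
12 | $1,812.70 | $55.00 | $586.00 | $1,281.70
13 | $1,281.70 | $39.00 | $586.00 | $734.70
14 | $734.70 | $23.00 | $586.00 | $171.70
15 | $171.70 | $6.00 | $177.70 | $0.00
Balance reaches $0.00 in payment period 15.

15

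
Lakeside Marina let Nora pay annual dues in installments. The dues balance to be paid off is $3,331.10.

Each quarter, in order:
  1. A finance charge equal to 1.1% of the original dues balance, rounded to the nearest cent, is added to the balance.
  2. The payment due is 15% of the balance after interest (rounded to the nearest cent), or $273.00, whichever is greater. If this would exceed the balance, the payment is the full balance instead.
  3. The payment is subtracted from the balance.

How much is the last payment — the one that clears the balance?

$212.01

Quarter 1: $3,331.10 +$36.64 interest = $3,367.74; pay $505.16 → $2,862.58
Quarter 2: $2,862.58 +$36.64 interest = $2,899.22; pay $434.88 → $2,464.34
Quarter 3: $2,464.34 +$36.64 interest = $2,500.98; pay $375.15 → $2,125.83
Quarter 4: $2,125.83 +$36.64 interest = $2,162.47; pay $324.37 → $1,838.10
Quarter 5: $1,838.10 +$36.64 interest = $1,874.74; pay $281.21 → $1,593.53
Quarter 6: $1,593.53 +$36.64 interest = $1,630.17; pay $273.00 → $1,357.17
Quarter 7: $1,357.17 +$36.64 interest = $1,393.81; pay $273.00 → $1,120.81
Quarter 8: $1,120.81 +$36.64 interest = $1,157.45; pay $273.00 → $884.45
Quarter 9: $884.45 +$36.64 interest = $921.09; pay $273.00 → $648.09
Quarter 10: $648.09 +$36.64 interest = $684.73; pay $273.00 → $411.73
Quarter 11: $411.73 +$36.64 interest = $448.37; pay $273.00 → $175.37
Quarter 12: $175.37 +$36.64 interest = $212.01; pay $212.01 → $0.00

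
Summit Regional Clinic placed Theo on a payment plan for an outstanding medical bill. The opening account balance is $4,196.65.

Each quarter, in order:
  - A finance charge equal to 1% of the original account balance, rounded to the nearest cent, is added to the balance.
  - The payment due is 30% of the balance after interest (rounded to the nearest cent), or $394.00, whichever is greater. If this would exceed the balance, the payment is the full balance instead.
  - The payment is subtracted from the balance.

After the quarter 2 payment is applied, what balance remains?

Quarter 1: $4,196.65 +$41.97 interest = $4,238.62; pay $1,271.59 → $2,967.03
Quarter 2: $2,967.03 +$41.97 interest = $3,009.00; pay $902.70 → $2,106.30

$2,106.30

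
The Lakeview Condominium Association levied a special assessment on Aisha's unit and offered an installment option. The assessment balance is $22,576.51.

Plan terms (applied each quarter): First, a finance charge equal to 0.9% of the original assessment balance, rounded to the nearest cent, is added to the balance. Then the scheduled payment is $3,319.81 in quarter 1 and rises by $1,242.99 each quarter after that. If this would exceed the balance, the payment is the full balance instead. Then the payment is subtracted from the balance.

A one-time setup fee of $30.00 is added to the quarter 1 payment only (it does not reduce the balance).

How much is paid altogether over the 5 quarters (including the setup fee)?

$23,622.46

# | Opening | Interest | Payment | Fee | End bal
1 | $22,576.51 | $203.19 | $3,319.81 | $30.00 | $19,459.89
2 | $19,459.89 | $203.19 | $4,562.80 | — | $15,100.28
3 | $15,100.28 | $203.19 | $5,805.79 | — | $9,497.68
4 | $9,497.68 | $203.19 | $7,048.78 | — | $2,652.09
5 | $2,652.09 | $203.19 | $2,855.28 | — | $0.00
Total paid: $23,622.46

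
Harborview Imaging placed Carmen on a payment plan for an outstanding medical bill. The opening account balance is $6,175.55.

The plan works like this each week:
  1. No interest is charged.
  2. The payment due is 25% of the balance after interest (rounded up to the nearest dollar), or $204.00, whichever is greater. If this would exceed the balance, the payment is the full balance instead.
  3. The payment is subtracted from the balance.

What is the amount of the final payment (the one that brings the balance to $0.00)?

$4.55

Week 1: $6,175.55 − $1,544.00 → $4,631.55
Week 2: $4,631.55 − $1,158.00 → $3,473.55
Week 3: $3,473.55 − $869.00 → $2,604.55
Week 4: $2,604.55 − $652.00 → $1,952.55
Week 5: $1,952.55 − $489.00 → $1,463.55
Week 6: $1,463.55 − $366.00 → $1,097.55
Week 7: $1,097.55 − $275.00 → $822.55
Week 8: $822.55 − $206.00 → $616.55
Week 9: $616.55 − $204.00 → $412.55
Week 10: $412.55 − $204.00 → $208.55
Week 11: $208.55 − $204.00 → $4.55
Week 12: $4.55 − $4.55 → $0.00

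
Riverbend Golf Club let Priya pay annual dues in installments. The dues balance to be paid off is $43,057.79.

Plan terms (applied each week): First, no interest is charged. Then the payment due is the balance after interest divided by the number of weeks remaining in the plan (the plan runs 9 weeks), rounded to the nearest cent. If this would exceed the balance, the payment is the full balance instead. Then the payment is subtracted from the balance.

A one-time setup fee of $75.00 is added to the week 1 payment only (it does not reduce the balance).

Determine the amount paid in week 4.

$4,784.20

Week 1: opening $43,057.79; payment $4,784.20 (+ $75.00 fee); balance $38,273.59
Week 2: opening $38,273.59; payment $4,784.20; balance $33,489.39
Week 3: opening $33,489.39; payment $4,784.20; balance $28,705.19
Week 4: opening $28,705.19; payment $4,784.20; balance $23,920.99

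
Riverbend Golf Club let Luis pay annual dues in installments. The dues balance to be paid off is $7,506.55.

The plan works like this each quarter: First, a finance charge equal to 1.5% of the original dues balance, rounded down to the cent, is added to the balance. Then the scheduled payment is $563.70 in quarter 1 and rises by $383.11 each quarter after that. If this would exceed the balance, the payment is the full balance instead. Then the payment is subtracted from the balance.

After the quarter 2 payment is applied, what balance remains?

# | Opening | Interest | Payment | End bal
1 | $7,506.55 | $112.59 | $563.70 | $7,055.44
2 | $7,055.44 | $112.59 | $946.81 | $6,221.22

$6,221.22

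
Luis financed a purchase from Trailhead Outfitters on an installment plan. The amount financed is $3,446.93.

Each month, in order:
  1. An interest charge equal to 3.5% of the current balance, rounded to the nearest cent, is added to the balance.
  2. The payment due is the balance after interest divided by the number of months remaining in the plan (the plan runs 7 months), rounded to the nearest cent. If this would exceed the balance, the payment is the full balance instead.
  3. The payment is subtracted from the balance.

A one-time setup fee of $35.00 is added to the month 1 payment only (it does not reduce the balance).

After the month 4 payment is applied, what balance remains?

Month 1: opening $3,446.93; interest $120.64 → $3,567.57; payment $509.65 (+ $35.00 fee); balance $3,057.92
Month 2: opening $3,057.92; interest $107.03 → $3,164.95; payment $527.49; balance $2,637.46
Month 3: opening $2,637.46; interest $92.31 → $2,729.77; payment $545.95; balance $2,183.82
Month 4: opening $2,183.82; interest $76.43 → $2,260.25; payment $565.06; balance $1,695.19

$1,695.19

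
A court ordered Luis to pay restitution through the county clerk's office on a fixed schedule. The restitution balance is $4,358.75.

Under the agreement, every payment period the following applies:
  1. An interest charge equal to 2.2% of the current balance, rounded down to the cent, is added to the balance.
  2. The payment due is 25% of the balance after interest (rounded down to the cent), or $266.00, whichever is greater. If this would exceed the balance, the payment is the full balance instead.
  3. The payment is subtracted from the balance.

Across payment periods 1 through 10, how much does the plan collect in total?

Payment period 1: opening $4,358.75; interest $95.89 → $4,454.64; payment $1,113.66; balance $3,340.98
Payment period 2: opening $3,340.98; interest $73.50 → $3,414.48; payment $853.62; balance $2,560.86
Payment period 3: opening $2,560.86; interest $56.33 → $2,617.19; payment $654.29; balance $1,962.90
Payment period 4: opening $1,962.90; interest $43.18 → $2,006.08; payment $501.52; balance $1,504.56
Payment period 5: opening $1,504.56; interest $33.10 → $1,537.66; payment $384.41; balance $1,153.25
Payment period 6: opening $1,153.25; interest $25.37 → $1,178.62; payment $294.65; balance $883.97
Payment period 7: opening $883.97; interest $19.44 → $903.41; payment $266.00; balance $637.41
Payment period 8: opening $637.41; interest $14.02 → $651.43; payment $266.00; balance $385.43
Payment period 9: opening $385.43; interest $8.47 → $393.90; payment $266.00; balance $127.90
Payment period 10: opening $127.90; interest $2.81 → $130.71; payment $130.71; balance $0.00
Total paid: $4,730.86

$4,730.86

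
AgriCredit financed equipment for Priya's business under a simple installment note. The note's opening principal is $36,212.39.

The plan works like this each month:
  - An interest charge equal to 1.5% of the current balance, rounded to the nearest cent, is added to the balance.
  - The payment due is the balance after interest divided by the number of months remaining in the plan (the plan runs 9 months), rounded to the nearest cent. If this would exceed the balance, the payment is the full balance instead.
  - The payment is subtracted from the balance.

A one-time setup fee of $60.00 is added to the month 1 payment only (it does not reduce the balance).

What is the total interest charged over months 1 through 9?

Month 1: opening $36,212.39; interest $543.19 → $36,755.58; payment $4,083.95 (+ $60.00 fee); balance $32,671.63
Month 2: opening $32,671.63; interest $490.07 → $33,161.70; payment $4,145.21; balance $29,016.49
Month 3: opening $29,016.49; interest $435.25 → $29,451.74; payment $4,207.39; balance $25,244.35
Month 4: opening $25,244.35; interest $378.67 → $25,623.02; payment $4,270.50; balance $21,352.52
Month 5: opening $21,352.52; interest $320.29 → $21,672.81; payment $4,334.56; balance $17,338.25
Month 6: opening $17,338.25; interest $260.07 → $17,598.32; payment $4,399.58; balance $13,198.74
Month 7: opening $13,198.74; interest $197.98 → $13,396.72; payment $4,465.57; balance $8,931.15
Month 8: opening $8,931.15; interest $133.97 → $9,065.12; payment $4,532.56; balance $4,532.56
Month 9: opening $4,532.56; interest $67.99 → $4,600.55; payment $4,600.55; balance $0.00
Total interest: $543.19 + $490.07 + $435.25 + $378.67 + $320.29 + $260.07 + $197.98 + $133.97 + $67.99 = $2,827.48

$2,827.48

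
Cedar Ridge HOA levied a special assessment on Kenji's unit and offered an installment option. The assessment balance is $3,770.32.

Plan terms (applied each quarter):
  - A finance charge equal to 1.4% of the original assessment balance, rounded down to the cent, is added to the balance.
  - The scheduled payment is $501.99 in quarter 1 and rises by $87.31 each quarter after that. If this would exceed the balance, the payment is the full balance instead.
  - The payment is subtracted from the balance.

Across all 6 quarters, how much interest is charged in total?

$316.68

# | Opening | Interest | Payment | End bal
1 | $3,770.32 | $52.78 | $501.99 | $3,321.11
2 | $3,321.11 | $52.78 | $589.30 | $2,784.59
3 | $2,784.59 | $52.78 | $676.61 | $2,160.76
4 | $2,160.76 | $52.78 | $763.92 | $1,449.62
5 | $1,449.62 | $52.78 | $851.23 | $651.17
6 | $651.17 | $52.78 | $703.95 | $0.00
Total interest: $52.78 + $52.78 + $52.78 + $52.78 + $52.78 + $52.78 = $316.68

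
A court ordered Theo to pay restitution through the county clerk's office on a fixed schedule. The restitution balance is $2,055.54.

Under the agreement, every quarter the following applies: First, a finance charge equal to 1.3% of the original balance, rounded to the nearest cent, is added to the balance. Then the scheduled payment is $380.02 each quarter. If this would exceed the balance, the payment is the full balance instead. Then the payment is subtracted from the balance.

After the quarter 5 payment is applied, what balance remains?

Quarter 1: opening $2,055.54; interest $26.72 → $2,082.26; payment $380.02; balance $1,702.24
Quarter 2: opening $1,702.24; interest $26.72 → $1,728.96; payment $380.02; balance $1,348.94
Quarter 3: opening $1,348.94; interest $26.72 → $1,375.66; payment $380.02; balance $995.64
Quarter 4: opening $995.64; interest $26.72 → $1,022.36; payment $380.02; balance $642.34
Quarter 5: opening $642.34; interest $26.72 → $669.06; payment $380.02; balance $289.04

$289.04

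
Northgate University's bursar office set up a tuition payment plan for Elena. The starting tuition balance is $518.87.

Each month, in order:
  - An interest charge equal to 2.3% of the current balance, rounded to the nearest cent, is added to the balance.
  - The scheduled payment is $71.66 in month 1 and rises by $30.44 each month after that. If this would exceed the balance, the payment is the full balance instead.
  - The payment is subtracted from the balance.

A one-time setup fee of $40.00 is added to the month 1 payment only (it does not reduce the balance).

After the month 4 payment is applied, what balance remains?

Month 1: opening $518.87; interest $11.93 → $530.80; payment $71.66 (+ $40.00 fee); balance $459.14
Month 2: opening $459.14; interest $10.56 → $469.70; payment $102.10; balance $367.60
Month 3: opening $367.60; interest $8.45 → $376.05; payment $132.54; balance $243.51
Month 4: opening $243.51; interest $5.60 → $249.11; payment $162.98; balance $86.13

$86.13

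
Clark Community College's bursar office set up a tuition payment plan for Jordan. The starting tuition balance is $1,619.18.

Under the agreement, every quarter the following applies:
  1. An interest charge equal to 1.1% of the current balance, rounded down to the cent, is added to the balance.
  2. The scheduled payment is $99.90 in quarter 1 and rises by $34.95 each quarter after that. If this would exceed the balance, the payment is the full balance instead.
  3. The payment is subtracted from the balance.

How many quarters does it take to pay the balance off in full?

Quarter 1: opening $1,619.18; interest $17.81 → $1,636.99; payment $99.90; balance $1,537.09
Quarter 2: opening $1,537.09; interest $16.90 → $1,553.99; payment $134.85; balance $1,419.14
Quarter 3: opening $1,419.14; interest $15.61 → $1,434.75; payment $169.80; balance $1,264.95
Quarter 4: opening $1,264.95; interest $13.91 → $1,278.86; payment $204.75; balance $1,074.11
Quarter 5: opening $1,074.11; interest $11.81 → $1,085.92; payment $239.70; balance $846.22
Quarter 6: opening $846.22; interest $9.30 → $855.52; payment $274.65; balance $580.87
Quarter 7: opening $580.87; interest $6.38 → $587.25; payment $309.60; balance $277.65
Quarter 8: opening $277.65; interest $3.05 → $280.70; payment $280.70; balance $0.00
Balance reaches $0.00 in quarter 8.

8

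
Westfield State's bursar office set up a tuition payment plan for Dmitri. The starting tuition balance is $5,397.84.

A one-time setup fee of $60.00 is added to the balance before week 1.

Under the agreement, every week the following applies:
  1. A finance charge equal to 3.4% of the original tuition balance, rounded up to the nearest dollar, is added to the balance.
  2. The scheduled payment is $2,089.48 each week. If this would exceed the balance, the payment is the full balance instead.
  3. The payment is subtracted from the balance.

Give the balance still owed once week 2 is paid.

$1,646.88

Week 1: opening $5,457.84; interest $184.00 → $5,641.84; payment $2,089.48; balance $3,552.36
Week 2: opening $3,552.36; interest $184.00 → $3,736.36; payment $2,089.48; balance $1,646.88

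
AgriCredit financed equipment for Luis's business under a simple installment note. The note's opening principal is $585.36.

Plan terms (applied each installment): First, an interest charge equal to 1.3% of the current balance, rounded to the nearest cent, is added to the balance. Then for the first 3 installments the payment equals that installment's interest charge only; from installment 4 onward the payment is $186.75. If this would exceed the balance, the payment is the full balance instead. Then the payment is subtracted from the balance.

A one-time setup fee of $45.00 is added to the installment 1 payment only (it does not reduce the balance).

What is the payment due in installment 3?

# | Opening | Interest | Payment | Fee | End bal
1 | $585.36 | $7.61 | $7.61 | $45.00 | $585.36
2 | $585.36 | $7.61 | $7.61 | — | $585.36
3 | $585.36 | $7.61 | $7.61 | — | $585.36

$7.61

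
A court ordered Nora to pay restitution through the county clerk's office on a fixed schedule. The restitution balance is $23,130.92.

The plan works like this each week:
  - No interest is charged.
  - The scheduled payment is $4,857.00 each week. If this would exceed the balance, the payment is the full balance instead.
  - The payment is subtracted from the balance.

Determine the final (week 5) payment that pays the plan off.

$3,702.92

Week 1: $23,130.92 − $4,857.00 → $18,273.92
Week 2: $18,273.92 − $4,857.00 → $13,416.92
Week 3: $13,416.92 − $4,857.00 → $8,559.92
Week 4: $8,559.92 − $4,857.00 → $3,702.92
Week 5: $3,702.92 − $3,702.92 → $0.00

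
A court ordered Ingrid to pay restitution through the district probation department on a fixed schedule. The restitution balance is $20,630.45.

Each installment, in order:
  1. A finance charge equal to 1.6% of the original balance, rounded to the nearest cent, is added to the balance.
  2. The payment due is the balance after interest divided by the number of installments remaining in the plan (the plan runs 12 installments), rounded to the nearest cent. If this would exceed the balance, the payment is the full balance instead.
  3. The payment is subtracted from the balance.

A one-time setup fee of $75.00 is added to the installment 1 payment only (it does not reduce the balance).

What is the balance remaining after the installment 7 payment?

Installment 1: $20,630.45 +$330.09 interest = $20,960.54; pay $1,746.71 (+ $75.00 fee) → $19,213.83
Installment 2: $19,213.83 +$330.09 interest = $19,543.92; pay $1,776.72 → $17,767.20
Installment 3: $17,767.20 +$330.09 interest = $18,097.29; pay $1,809.73 → $16,287.56
Installment 4: $16,287.56 +$330.09 interest = $16,617.65; pay $1,846.41 → $14,771.24
Installment 5: $14,771.24 +$330.09 interest = $15,101.33; pay $1,887.67 → $13,213.66
Installment 6: $13,213.66 +$330.09 interest = $13,543.75; pay $1,934.82 → $11,608.93
Installment 7: $11,608.93 +$330.09 interest = $11,939.02; pay $1,989.84 → $9,949.18

$9,949.18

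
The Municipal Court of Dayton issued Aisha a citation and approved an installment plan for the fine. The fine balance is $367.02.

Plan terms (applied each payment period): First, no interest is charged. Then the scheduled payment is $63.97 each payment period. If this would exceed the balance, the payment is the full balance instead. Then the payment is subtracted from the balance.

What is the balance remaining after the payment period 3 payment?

# | Opening | Payment | End bal
1 | $367.02 | $63.97 | $303.05
2 | $303.05 | $63.97 | $239.08
3 | $239.08 | $63.97 | $175.11

$175.11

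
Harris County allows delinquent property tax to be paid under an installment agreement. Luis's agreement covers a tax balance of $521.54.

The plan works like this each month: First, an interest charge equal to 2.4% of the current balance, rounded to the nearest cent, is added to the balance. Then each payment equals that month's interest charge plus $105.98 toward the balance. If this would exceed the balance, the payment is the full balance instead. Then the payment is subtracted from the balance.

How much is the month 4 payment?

$110.87

Month 1: $521.54 +$12.52 interest = $534.06; pay $118.50 → $415.56
Month 2: $415.56 +$9.97 interest = $425.53; pay $115.95 → $309.58
Month 3: $309.58 +$7.43 interest = $317.01; pay $113.41 → $203.60
Month 4: $203.60 +$4.89 interest = $208.49; pay $110.87 → $97.62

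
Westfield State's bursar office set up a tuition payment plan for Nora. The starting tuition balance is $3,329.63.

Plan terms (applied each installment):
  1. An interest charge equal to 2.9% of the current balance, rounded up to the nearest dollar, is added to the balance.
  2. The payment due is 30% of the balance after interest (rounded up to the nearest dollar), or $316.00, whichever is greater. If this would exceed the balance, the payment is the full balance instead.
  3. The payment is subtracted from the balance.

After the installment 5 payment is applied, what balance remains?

# | Opening | Interest | Payment | End bal
1 | $3,329.63 | $97.00 | $1,028.00 | $2,398.63
2 | $2,398.63 | $70.00 | $741.00 | $1,727.63
3 | $1,727.63 | $51.00 | $534.00 | $1,244.63
4 | $1,244.63 | $37.00 | $385.00 | $896.63
5 | $896.63 | $27.00 | $316.00 | $607.63

$607.63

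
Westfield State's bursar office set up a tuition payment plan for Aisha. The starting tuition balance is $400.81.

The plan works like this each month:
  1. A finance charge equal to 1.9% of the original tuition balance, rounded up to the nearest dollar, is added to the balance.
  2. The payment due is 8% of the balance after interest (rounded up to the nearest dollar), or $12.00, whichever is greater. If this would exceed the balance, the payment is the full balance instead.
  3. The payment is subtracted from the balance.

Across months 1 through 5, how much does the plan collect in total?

Month 1: $400.81 +$8.00 interest = $408.81; pay $33.00 → $375.81
Month 2: $375.81 +$8.00 interest = $383.81; pay $31.00 → $352.81
Month 3: $352.81 +$8.00 interest = $360.81; pay $29.00 → $331.81
Month 4: $331.81 +$8.00 interest = $339.81; pay $28.00 → $311.81
Month 5: $311.81 +$8.00 interest = $319.81; pay $26.00 → $293.81
Total paid: $147.00

$147.00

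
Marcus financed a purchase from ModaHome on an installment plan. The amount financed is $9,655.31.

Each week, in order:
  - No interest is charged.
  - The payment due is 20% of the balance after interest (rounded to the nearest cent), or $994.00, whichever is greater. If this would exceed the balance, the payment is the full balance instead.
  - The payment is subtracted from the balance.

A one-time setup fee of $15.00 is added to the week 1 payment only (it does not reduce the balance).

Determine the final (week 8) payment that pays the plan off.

# | Opening | Payment | Fee | End bal
1 | $9,655.31 | $1,931.06 | $15.00 | $7,724.25
2 | $7,724.25 | $1,544.85 | — | $6,179.40
3 | $6,179.40 | $1,235.88 | — | $4,943.52
4 | $4,943.52 | $994.00 | — | $3,949.52
5 | $3,949.52 | $994.00 | — | $2,955.52
6 | $2,955.52 | $994.00 | — | $1,961.52
7 | $1,961.52 | $994.00 | — | $967.52
8 | $967.52 | $967.52 | — | $0.00

$967.52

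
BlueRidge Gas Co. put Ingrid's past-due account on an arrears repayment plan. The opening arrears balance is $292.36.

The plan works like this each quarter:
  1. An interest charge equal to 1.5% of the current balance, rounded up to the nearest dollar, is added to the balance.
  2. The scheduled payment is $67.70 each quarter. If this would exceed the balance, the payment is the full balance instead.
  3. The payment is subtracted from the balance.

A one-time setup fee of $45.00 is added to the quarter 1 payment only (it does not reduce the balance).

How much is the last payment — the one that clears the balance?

# | Opening | Interest | Payment | Fee | End bal
1 | $292.36 | $5.00 | $67.70 | $45.00 | $229.66
2 | $229.66 | $4.00 | $67.70 | — | $165.96
3 | $165.96 | $3.00 | $67.70 | — | $101.26
4 | $101.26 | $2.00 | $67.70 | — | $35.56
5 | $35.56 | $1.00 | $36.56 | — | $0.00

$36.56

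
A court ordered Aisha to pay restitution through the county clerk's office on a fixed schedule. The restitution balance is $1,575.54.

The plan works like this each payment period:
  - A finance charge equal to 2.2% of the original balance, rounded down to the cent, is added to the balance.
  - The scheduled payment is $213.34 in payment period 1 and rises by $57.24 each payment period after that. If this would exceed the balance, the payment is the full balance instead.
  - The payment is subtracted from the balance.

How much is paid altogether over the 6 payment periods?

$1,783.50

Payment period 1: opening $1,575.54; interest $34.66 → $1,610.20; payment $213.34; balance $1,396.86
Payment period 2: opening $1,396.86; interest $34.66 → $1,431.52; payment $270.58; balance $1,160.94
Payment period 3: opening $1,160.94; interest $34.66 → $1,195.60; payment $327.82; balance $867.78
Payment period 4: opening $867.78; interest $34.66 → $902.44; payment $385.06; balance $517.38
Payment period 5: opening $517.38; interest $34.66 → $552.04; payment $442.30; balance $109.74
Payment period 6: opening $109.74; interest $34.66 → $144.40; payment $144.40; balance $0.00
Total paid: $1,783.50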